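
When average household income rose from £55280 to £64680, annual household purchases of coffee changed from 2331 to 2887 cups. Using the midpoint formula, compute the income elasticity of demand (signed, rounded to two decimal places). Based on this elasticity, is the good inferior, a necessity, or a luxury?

%ΔQ = (2887 − 2331)/[( 2331 + 2887)/2] = 556/2609 = 0.213108…
%ΔIncome = (64680 − 55280)/[( 55280 + 64680)/2] = 9400/59980 = 0.156718…
E_income = (556/2609) / (9400/59980) = 1.3598…
E_income > 1 ⇒ normal good, luxury.

1.36; luxury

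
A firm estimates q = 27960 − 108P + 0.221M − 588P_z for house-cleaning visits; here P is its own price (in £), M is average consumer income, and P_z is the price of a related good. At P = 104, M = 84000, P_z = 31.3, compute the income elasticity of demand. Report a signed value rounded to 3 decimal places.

1.099

At the given values, q = 27960 − 108(104) + 0.221(84000) − 588(31.3) = 16887.6.
∂q/∂M = 0.221.
E = (0.221) × (84000/16887.6) = 1.09926…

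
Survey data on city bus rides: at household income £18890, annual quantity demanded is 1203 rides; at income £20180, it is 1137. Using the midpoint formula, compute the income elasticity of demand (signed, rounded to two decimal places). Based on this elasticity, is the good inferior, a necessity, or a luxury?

-0.85; inferior

%ΔQ = (1137 − 1203)/[( 1203 + 1137)/2] = -66/1170 = -0.056410…
%ΔIncome = (20180 − 18890)/[( 18890 + 20180)/2] = 1290/19535 = 0.066035…
E_income = (-66/1170) / (1290/19535) = -0.8542…
E_income < 0 ⇒ inferior good.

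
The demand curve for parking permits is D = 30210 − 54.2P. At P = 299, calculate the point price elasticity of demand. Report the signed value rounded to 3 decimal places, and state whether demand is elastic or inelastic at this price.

dD/dP = −54.2. At P = 299, D = 30210 − 54.2(299) = 14004.2.
Ed = (dD/dP)·(P/D) = −54.2 × (299/14004.2) = -1.15720…
|Ed| = 1.157 > 1, so demand is elastic.

-1.157; elastic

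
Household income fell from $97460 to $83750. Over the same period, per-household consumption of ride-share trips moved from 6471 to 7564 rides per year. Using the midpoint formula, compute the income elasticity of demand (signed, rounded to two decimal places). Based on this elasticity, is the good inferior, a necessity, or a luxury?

-1.03; inferior

%ΔQ = (7564 − 6471)/[( 6471 + 7564)/2] = 1093/7017.5 = 0.155753…
%ΔIncome = (83750 − 97460)/[( 97460 + 83750)/2] = -13710/90605 = -0.151316…
E_income = (1093/7017.5) / (-13710/90605) = -1.0293…
E_income < 0 ⇒ inferior good.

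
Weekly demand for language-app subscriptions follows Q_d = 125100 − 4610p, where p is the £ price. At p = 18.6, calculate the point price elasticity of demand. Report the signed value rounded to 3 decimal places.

dQ_d/dp = −4610. At p = 18.6, Q_d = 125100 − 4610(18.6) = 39354.
Ed = (dQ_d/dp)·(p/Q_d) = −4610 × (18.6/39354) = -2.17883…

-2.179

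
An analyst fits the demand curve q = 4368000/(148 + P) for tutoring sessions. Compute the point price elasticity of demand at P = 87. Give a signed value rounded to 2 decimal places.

-0.37

dq/dP = −4368000/(148 + P)² = -79.0946. At P = 87, q = 18587.2.
Ed = (dq/dP)·(P/q) = (-79.0946) × (87/18587.2) = -0.3702…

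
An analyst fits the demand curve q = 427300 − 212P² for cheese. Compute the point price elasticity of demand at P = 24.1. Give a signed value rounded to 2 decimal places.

dq/dP = −2·212·P = -10218.4. At P = 24.1, q = 304168.28.
Ed = (dq/dP)·(P/q) = (-10218.4) × (24.1/304168.28) = -0.8096…

-0.81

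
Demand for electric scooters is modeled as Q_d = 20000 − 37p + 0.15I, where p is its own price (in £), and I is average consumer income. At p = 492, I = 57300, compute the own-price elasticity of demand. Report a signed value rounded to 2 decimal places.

-1.75

At the given values, Q_d = 20000 − 37(492) + 0.15(57300) = 10391.
∂Q_d/∂p = −37.
E = (-37) × (492/10391) = -1.7519…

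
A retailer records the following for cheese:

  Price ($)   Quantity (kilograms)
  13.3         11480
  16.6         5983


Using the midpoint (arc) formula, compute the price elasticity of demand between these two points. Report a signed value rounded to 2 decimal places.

-2.85

%ΔQ = (5983 − 11480) / [(11480 + 5983)/2] = -5497/8731.5 = -0.629559…
%ΔP = (16.6 − 13.3) / [(13.3 + 16.6)/2] = 3.3/14.95 = 0.220735…
Arc Ed = %ΔQ / %ΔP = (-5497/8731.5) / (3.3/14.95) = -2.8520…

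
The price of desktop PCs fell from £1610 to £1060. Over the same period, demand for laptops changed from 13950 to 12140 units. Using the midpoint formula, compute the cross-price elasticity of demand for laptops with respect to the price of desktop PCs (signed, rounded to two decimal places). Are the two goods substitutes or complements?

%ΔQ_{laptops} = (12140 − 13950)/avg = -1810/13045 = -0.138750…
%ΔP_{desktop PCs} = (1060 − 1610)/avg = -550/1335 = -0.411985…
E_cross = (-1810/13045) / (-550/1335) = 0.3367…
E_cross > 0 ⇒ the goods are substitutes.

0.34; substitutes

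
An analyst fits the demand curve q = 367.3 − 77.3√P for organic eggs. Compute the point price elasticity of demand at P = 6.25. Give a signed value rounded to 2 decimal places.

-0.56

dq/dP = −77.3/(2√P) = -15.46. At P = 6.25, q = 174.05.
Ed = (dq/dP)·(P/q) = (-15.46) × (6.25/174.05) = -0.5551…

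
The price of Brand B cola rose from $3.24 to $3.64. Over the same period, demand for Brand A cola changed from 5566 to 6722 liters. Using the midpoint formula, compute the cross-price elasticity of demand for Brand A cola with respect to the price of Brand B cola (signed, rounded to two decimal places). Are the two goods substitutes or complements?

%ΔQ_{Brand A cola} = (6722 − 5566)/avg = 1156/6144 = 0.188151…
%ΔP_{Brand B cola} = (3.64 − 3.24)/avg = 0.4/3.44 = 0.116279…
E_cross = (1156/6144) / (0.4/3.44) = 1.6180…
E_cross > 0 ⇒ the goods are substitutes.

1.62; substitutes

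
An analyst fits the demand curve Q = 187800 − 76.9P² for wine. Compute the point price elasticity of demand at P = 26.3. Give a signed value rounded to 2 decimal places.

-0.79

dQ/dP = −2·76.9·P = -4044.94. At P = 26.3, Q = 134609.039.
Ed = (dQ/dP)·(P/Q) = (-4044.94) × (26.3/134609.039) = -0.7903…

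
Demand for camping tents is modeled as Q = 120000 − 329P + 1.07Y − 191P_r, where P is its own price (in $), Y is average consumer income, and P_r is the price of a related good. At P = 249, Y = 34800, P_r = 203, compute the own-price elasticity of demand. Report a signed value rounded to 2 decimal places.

At the given values, Q = 120000 − 329(249) + 1.07(34800) − 191(203) = 36542.
∂Q/∂P = −329.
E = (-329) × (249/36542) = -2.2418…

-2.24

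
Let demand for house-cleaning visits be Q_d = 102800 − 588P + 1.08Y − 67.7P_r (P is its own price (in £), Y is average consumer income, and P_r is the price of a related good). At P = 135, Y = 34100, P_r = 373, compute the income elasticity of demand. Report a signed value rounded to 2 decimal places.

At the given values, Q_d = 102800 − 588(135) + 1.08(34100) − 67.7(373) = 34995.9.
∂Q_d/∂Y = 1.08.
E = (1.08) × (34100/34995.9) = 1.0523…

1.05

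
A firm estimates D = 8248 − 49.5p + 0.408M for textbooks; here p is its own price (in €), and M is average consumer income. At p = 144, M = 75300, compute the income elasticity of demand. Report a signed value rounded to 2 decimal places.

At the given values, D = 8248 − 49.5(144) + 0.408(75300) = 31842.4.
∂D/∂M = 0.408.
E = (0.408) × (75300/31842.4) = 0.9648…

0.96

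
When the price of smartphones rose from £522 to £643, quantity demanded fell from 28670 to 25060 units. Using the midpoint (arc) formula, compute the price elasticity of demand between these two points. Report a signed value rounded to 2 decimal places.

%ΔQ = (25060 − 28670) / [(28670 + 25060)/2] = -3610/26865 = -0.134375…
%ΔP = (643 − 522) / [(522 + 643)/2] = 121/582.5 = 0.207725…
Arc Ed = %ΔQ / %ΔP = (-3610/26865) / (121/582.5) = -0.6468…

-0.65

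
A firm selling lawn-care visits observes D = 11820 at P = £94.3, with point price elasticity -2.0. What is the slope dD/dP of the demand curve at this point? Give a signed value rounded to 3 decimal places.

-250.689

Ed = (dD/dP)·(P/D) ⇒ dD/dP = Ed·D/P = (-2.0)·11820/94.3 = -250.68928…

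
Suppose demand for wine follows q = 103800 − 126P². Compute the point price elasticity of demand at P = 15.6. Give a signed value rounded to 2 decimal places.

dq/dP = −2·126·P = -3931.2. At P = 15.6, q = 73136.64.
Ed = (dq/dP)·(P/q) = (-3931.2) × (15.6/73136.64) = -0.8385…

-0.84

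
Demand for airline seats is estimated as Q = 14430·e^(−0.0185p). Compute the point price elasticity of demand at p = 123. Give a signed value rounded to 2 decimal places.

-2.28

dQ/dp = −0.0185·Q = -27.4284. At p = 123, Q = 1482.62.
Ed = (dQ/dp)·(p/Q) = (-27.4284) × (123/1482.62) = -2.2755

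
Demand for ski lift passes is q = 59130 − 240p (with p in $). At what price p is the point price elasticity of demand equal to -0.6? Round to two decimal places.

92.39

Ed = −240p/(59130 − 240p). Set this equal to -0.6:
240p = 0.6·(59130 − 240p) ⇒ 240p(1 + 0.6) = 0.6·59130
p = 0.6·59130 / (240·1.6) = 92.3906…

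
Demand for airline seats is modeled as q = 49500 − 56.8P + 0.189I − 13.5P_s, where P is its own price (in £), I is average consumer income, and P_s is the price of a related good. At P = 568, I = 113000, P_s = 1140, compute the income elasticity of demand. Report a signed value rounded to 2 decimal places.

0.92

At the given values, q = 49500 − 56.8(568) + 0.189(113000) − 13.5(1140) = 23204.6.
∂q/∂I = 0.189.
E = (0.189) × (113000/23204.6) = 0.9203…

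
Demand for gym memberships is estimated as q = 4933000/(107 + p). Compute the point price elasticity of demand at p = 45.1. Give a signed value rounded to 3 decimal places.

dq/dp = −4933000/(107 + p)² = -213.232. At p = 45.1, q = 32432.6.
Ed = (dq/dp)·(p/q) = (-213.232) × (45.1/32432.6) = -0.29651…

-0.297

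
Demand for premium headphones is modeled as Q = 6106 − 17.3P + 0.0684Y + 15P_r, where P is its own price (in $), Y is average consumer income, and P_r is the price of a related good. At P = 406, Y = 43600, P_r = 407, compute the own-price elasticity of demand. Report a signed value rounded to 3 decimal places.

At the given values, Q = 6106 − 17.3(406) + 0.0684(43600) + 15(407) = 8169.44.
∂Q/∂P = −17.3.
E = (-17.3) × (406/8169.44) = -0.85976…

-0.860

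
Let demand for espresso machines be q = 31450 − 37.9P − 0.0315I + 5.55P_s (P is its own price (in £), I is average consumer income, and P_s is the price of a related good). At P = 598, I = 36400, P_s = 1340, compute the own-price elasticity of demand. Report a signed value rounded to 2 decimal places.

-1.50

At the given values, q = 31450 − 37.9(598) − 0.0315(36400) + 5.55(1340) = 15076.2.
∂q/∂P = −37.9.
E = (-37.9) × (598/15076.2) = -1.5033…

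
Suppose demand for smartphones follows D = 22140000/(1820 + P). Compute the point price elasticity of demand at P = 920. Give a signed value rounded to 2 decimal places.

-0.34

dD/dP = −22140000/(1820 + P)² = -2.94901. At P = 920, D = 8080.29.
Ed = (dD/dP)·(P/D) = (-2.94901) × (920/8080.29) = -0.3357…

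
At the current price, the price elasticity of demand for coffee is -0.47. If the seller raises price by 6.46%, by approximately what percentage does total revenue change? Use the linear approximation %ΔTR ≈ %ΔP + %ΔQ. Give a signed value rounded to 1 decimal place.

%ΔQ ≈ Ed × %ΔP = (-0.47) × (+6.46%) = -3.0362%
%ΔTR ≈ %ΔP + %ΔQ = (+6.46%) + (-3.0362%) = +3.4238%

+3.4%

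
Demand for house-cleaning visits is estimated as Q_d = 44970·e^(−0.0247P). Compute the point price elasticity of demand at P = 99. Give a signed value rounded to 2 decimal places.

-2.45

dQ_d/dP = −0.0247·Q_d = -96.3029. At P = 99, Q_d = 3898.9.
Ed = (dQ_d/dP)·(P/Q_d) = (-96.3029) × (99/3898.9) = -2.4453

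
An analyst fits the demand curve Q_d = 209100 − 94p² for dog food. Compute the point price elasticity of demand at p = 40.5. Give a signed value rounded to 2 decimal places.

-5.62

dQ_d/dp = −2·94·p = -7614. At p = 40.5, Q_d = 54916.5.
Ed = (dQ_d/dp)·(p/Q_d) = (-7614) × (40.5/54916.5) = -5.6151…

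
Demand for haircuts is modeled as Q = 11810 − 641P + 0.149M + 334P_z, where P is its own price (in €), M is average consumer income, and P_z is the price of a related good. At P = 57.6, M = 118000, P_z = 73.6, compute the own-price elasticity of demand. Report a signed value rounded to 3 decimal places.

-2.165

At the given values, Q = 11810 − 641(57.6) + 0.149(118000) + 334(73.6) = 17052.8.
∂Q/∂P = −641.
E = (-641) × (57.6/17052.8) = -2.16513…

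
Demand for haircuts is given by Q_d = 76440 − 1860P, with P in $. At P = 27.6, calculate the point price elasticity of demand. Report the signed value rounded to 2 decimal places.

-2.04

dQ_d/dP = −1860. At P = 27.6, Q_d = 76440 − 1860(27.6) = 25104.
Ed = (dQ_d/dP)·(P/Q_d) = −1860 × (27.6/25104) = -2.0449…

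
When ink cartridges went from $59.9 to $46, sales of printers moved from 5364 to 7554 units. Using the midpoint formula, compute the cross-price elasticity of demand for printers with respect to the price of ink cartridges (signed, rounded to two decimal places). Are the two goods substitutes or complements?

-1.29; complements

%ΔQ_{printers} = (7554 − 5364)/avg = 2190/6459 = 0.339061…
%ΔP_{ink cartridges} = (46 − 59.9)/avg = -13.9/52.95 = -0.262511…
E_cross = (2190/6459) / (-13.9/52.95) = -1.2916…
E_cross < 0 ⇒ the goods are complements.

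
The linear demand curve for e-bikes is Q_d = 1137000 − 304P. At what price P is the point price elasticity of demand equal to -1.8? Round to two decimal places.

2404.37

Ed = −304P/(1137000 − 304P). Set this equal to -1.8:
304P = 1.8·(1137000 − 304P) ⇒ 304P(1 + 1.8) = 1.8·1137000
P = 1.8·1137000 / (304·2.8) = 2404.3703…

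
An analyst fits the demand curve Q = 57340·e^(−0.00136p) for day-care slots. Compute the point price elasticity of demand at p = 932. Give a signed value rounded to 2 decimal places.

dQ/dp = −0.00136·Q = -21.9543. At p = 932, Q = 16142.9.
Ed = (dQ/dp)·(p/Q) = (-21.9543) × (932/16142.9) = -1.2675…

-1.27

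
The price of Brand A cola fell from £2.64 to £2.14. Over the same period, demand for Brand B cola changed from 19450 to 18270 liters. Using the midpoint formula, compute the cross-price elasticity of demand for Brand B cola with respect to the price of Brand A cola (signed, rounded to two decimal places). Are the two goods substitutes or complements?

0.30; substitutes

%ΔQ_{Brand B cola} = (18270 − 19450)/avg = -1180/18860 = -0.062566…
%ΔP_{Brand A cola} = (2.14 − 2.64)/avg = -0.5/2.39 = -0.209205…
E_cross = (-1180/18860) / (-0.5/2.39) = 0.2990…
E_cross > 0 ⇒ the goods are substitutes.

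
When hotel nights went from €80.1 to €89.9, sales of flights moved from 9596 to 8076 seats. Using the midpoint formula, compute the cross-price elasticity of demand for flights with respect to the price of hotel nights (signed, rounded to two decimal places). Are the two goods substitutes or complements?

-1.49; complements

%ΔQ_{flights} = (8076 − 9596)/avg = -1520/8836 = -0.172023…
%ΔP_{hotel nights} = (89.9 − 80.1)/avg = 9.8/85 = 0.115294…
E_cross = (-1520/8836) / (9.8/85) = -1.4920…
E_cross < 0 ⇒ the goods are complements.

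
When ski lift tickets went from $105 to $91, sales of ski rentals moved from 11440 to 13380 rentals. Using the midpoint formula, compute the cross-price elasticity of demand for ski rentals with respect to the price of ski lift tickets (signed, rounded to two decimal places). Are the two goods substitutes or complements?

%ΔQ_{ski rentals} = (13380 − 11440)/avg = 1940/12410 = 0.156325…
%ΔP_{ski lift tickets} = (91 − 105)/avg = -14/98 = -0.142857…
E_cross = (1940/12410) / (-14/98) = -1.0942…
E_cross < 0 ⇒ the goods are complements.

-1.09; complements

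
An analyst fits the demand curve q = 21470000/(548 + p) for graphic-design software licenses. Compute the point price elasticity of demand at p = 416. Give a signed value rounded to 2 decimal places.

-0.43

dq/dp = −21470000/(548 + p)² = -23.1035. At p = 416, q = 22271.8.
Ed = (dq/dp)·(p/q) = (-23.1035) × (416/22271.8) = -0.4315…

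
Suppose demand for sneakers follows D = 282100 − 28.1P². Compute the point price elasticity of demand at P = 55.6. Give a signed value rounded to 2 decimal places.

dD/dP = −2·28.1·P = -3124.72. At P = 55.6, D = 195232.784.
Ed = (dD/dP)·(P/D) = (-3124.72) × (55.6/195232.784) = -0.8898…

-0.89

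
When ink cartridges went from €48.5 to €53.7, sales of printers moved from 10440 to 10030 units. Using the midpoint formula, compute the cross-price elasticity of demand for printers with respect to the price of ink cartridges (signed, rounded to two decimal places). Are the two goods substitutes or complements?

-0.39; complements

%ΔQ_{printers} = (10030 − 10440)/avg = -410/10235 = -0.040058…
%ΔP_{ink cartridges} = (53.7 − 48.5)/avg = 5.2/51.1 = 0.101761…
E_cross = (-410/10235) / (5.2/51.1) = -0.3936…
E_cross < 0 ⇒ the goods are complements.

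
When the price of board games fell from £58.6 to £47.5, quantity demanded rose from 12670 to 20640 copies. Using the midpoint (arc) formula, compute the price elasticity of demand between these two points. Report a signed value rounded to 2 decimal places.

-2.29

%ΔQ = (20640 − 12670) / [(12670 + 20640)/2] = 7970/16655 = 0.478534…
%ΔP = (47.5 − 58.6) / [(58.6 + 47.5)/2] = -11.1/53.05 = -0.209236…
Arc Ed = %ΔQ / %ΔP = (7970/16655) / (-11.1/53.05) = -2.2870…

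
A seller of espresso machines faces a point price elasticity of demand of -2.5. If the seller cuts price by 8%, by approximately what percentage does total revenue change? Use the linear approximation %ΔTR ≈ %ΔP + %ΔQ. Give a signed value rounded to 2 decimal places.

+12.00%

%ΔQ ≈ Ed × %ΔP = (-2.5) × (-8%) = +20.0000%
%ΔTR ≈ %ΔP + %ΔQ = (-8%) + (+20.0000%) = +12.0000%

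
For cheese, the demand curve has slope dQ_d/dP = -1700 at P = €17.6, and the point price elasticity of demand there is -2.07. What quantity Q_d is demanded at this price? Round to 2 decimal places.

Ed = (dQ_d/dP)·(P/Q_d) ⇒ Q_d = (dQ_d/dP)·P/Ed = (-1700)·17.6/(-2.07) = 14454.1062…

14454.11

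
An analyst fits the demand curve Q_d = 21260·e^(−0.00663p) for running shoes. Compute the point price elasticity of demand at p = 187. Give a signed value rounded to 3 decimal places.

dQ_d/dp = −0.00663·Q_d = -40.7976. At p = 187, Q_d = 6153.48.
Ed = (dQ_d/dp)·(p/Q_d) = (-40.7976) × (187/6153.48) = -1.23981

-1.240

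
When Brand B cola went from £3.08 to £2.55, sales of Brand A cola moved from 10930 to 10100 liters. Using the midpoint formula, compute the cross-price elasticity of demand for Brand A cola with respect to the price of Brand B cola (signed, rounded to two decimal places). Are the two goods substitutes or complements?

0.42; substitutes

%ΔQ_{Brand A cola} = (10100 − 10930)/avg = -830/10515 = -0.078934…
%ΔP_{Brand B cola} = (2.55 − 3.08)/avg = -0.53/2.815 = -0.188277…
E_cross = (-830/10515) / (-0.53/2.815) = 0.4192…
E_cross > 0 ⇒ the goods are substitutes.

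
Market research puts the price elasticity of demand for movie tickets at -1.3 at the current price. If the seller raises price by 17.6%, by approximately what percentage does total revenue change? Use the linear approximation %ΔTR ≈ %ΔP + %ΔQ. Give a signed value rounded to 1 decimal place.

-5.3%

%ΔQ ≈ Ed × %ΔP = (-1.3) × (+17.6%) = -22.8800%
%ΔTR ≈ %ΔP + %ΔQ = (+17.6%) + (-22.8800%) = -5.2800%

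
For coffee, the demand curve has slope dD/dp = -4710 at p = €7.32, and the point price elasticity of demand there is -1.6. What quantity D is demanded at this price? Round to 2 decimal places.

Ed = (dD/dp)·(p/D) ⇒ D = (dD/dp)·p/Ed = (-4710)·7.32/(-1.6) = 21548.25

21548.25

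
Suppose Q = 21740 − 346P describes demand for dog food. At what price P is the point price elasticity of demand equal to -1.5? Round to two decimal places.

37.70

Ed = −346P/(21740 − 346P). Set this equal to -1.5:
346P = 1.5·(21740 − 346P) ⇒ 346P(1 + 1.5) = 1.5·21740
P = 1.5·21740 / (346·2.5) = 37.6994…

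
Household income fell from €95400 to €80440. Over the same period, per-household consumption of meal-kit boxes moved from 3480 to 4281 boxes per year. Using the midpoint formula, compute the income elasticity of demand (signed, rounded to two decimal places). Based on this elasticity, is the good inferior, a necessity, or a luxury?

-1.21; inferior

%ΔQ = (4281 − 3480)/[( 3480 + 4281)/2] = 801/3880.5 = 0.206416…
%ΔIncome = (80440 − 95400)/[( 95400 + 80440)/2] = -14960/87920 = -0.170154…
E_income = (801/3880.5) / (-14960/87920) = -1.2131…
E_income < 0 ⇒ inferior good.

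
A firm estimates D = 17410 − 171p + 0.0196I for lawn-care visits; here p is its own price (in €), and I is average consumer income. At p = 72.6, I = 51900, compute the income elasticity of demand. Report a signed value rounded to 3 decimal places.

0.169

At the given values, D = 17410 − 171(72.6) + 0.0196(51900) = 6012.64.
∂D/∂I = 0.0196.
E = (0.0196) × (51900/6012.64) = 0.16918…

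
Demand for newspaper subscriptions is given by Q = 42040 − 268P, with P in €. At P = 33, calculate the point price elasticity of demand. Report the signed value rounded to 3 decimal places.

dQ/dP = −268. At P = 33, Q = 42040 − 268(33) = 33196.
Ed = (dQ/dP)·(P/Q) = −268 × (33/33196) = -0.26641…

-0.266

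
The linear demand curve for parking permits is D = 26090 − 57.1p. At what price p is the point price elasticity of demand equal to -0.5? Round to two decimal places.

Ed = −57.1p/(26090 − 57.1p). Set this equal to -0.5:
57.1p = 0.5·(26090 − 57.1p) ⇒ 57.1p(1 + 0.5) = 0.5·26090
p = 0.5·26090 / (57.1·1.5) = 152.3058…

152.31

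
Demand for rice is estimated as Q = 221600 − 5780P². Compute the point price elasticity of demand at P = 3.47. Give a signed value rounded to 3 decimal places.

-0.916

dQ/dP = −2·5780·P = -40113.2. At P = 3.47, Q = 152003.598.
Ed = (dQ/dP)·(P/Q) = (-40113.2) × (3.47/152003.598) = -0.91572…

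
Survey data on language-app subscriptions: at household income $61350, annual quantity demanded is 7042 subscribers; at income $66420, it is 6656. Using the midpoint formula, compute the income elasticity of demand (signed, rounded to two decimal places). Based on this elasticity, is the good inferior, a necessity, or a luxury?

%ΔQ = (6656 − 7042)/[( 7042 + 6656)/2] = -386/6849 = -0.056358…
%ΔIncome = (66420 − 61350)/[( 61350 + 66420)/2] = 5070/63885 = 0.079361…
E_income = (-386/6849) / (5070/63885) = -0.7101…
E_income < 0 ⇒ inferior good.

-0.71; inferior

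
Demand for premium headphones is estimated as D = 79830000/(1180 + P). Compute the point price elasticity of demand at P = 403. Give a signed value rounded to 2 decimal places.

-0.25

dD/dP = −79830000/(1180 + P)² = -31.857. At P = 403, D = 50429.6.
Ed = (dD/dP)·(P/D) = (-31.857) × (403/50429.6) = -0.2545…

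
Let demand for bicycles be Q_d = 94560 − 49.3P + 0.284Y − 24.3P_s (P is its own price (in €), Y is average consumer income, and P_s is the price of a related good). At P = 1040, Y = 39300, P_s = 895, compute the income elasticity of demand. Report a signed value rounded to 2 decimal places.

At the given values, Q_d = 94560 − 49.3(1040) + 0.284(39300) − 24.3(895) = 32700.7.
∂Q_d/∂Y = 0.284.
E = (0.284) × (39300/32700.7) = 0.3413…

0.34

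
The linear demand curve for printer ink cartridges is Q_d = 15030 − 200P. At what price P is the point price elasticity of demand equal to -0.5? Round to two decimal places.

25.05

Ed = −200P/(15030 − 200P). Set this equal to -0.5:
200P = 0.5·(15030 − 200P) ⇒ 200P(1 + 0.5) = 0.5·15030
P = 0.5·15030 / (200·1.5) = 25.05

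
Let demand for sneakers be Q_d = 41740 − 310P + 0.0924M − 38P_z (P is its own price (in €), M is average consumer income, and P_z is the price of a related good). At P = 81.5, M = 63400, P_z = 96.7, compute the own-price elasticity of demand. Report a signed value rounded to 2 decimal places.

-1.35

At the given values, Q_d = 41740 − 310(81.5) + 0.0924(63400) − 38(96.7) = 18658.56.
∂Q_d/∂P = −310.
E = (-310) × (81.5/18658.56) = -1.3540…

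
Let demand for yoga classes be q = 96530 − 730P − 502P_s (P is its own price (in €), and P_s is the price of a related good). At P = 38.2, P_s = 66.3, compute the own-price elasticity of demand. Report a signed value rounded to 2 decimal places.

At the given values, q = 96530 − 730(38.2) − 502(66.3) = 35361.4.
∂q/∂P = −730.
E = (-730) × (38.2/35361.4) = -0.7885…

-0.79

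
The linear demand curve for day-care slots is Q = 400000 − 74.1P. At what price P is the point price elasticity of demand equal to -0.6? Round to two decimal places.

2024.29

Ed = −74.1P/(400000 − 74.1P). Set this equal to -0.6:
74.1P = 0.6·(400000 − 74.1P) ⇒ 74.1P(1 + 0.6) = 0.6·400000
P = 0.6·400000 / (74.1·1.6) = 2024.2914…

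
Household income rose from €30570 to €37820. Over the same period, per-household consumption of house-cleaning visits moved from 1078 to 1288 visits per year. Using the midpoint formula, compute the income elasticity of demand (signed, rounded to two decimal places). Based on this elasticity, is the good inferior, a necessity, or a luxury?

0.84; necessity

%ΔQ = (1288 − 1078)/[( 1078 + 1288)/2] = 210/1183 = 0.177514…
%ΔIncome = (37820 − 30570)/[( 30570 + 37820)/2] = 7250/34195 = 0.212019…
E_income = (210/1183) / (7250/34195) = 0.8372…
0 < E_income < 1 ⇒ normal good, necessity.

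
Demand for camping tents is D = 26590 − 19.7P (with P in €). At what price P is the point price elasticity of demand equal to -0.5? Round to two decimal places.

Ed = −19.7P/(26590 − 19.7P). Set this equal to -0.5:
19.7P = 0.5·(26590 − 19.7P) ⇒ 19.7P(1 + 0.5) = 0.5·26590
P = 0.5·26590 / (19.7·1.5) = 449.9153…

449.92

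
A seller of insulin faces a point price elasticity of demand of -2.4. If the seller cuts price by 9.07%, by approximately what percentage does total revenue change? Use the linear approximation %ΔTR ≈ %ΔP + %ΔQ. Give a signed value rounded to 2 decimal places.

+12.70%

%ΔQ ≈ Ed × %ΔP = (-2.4) × (-9.07%) = +21.7680%
%ΔTR ≈ %ΔP + %ΔQ = (-9.07%) + (+21.7680%) = +12.6980%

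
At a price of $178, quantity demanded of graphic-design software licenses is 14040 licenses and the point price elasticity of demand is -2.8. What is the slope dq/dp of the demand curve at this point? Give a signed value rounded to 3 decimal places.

Ed = (dq/dp)·(p/q) ⇒ dq/dp = Ed·q/p = (-2.8)·14040/178 = -220.85393…

-220.854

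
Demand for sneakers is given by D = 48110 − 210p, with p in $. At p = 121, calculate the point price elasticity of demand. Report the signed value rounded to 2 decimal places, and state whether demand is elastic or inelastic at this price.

dD/dp = −210. At p = 121, D = 48110 − 210(121) = 22700.
Ed = (dD/dp)·(p/D) = −210 × (121/22700) = -1.1193…
|Ed| = 1.12 > 1, so demand is elastic.

-1.12; elastic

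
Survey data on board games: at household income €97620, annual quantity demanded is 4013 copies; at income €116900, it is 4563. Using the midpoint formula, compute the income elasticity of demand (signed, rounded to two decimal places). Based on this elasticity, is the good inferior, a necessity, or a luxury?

%ΔQ = (4563 − 4013)/[( 4013 + 4563)/2] = 550/4288 = 0.128264…
%ΔIncome = (116900 − 97620)/[( 97620 + 116900)/2] = 19280/107260 = 0.179750…
E_income = (550/4288) / (19280/107260) = 0.7135…
0 < E_income < 1 ⇒ normal good, necessity.

0.71; necessity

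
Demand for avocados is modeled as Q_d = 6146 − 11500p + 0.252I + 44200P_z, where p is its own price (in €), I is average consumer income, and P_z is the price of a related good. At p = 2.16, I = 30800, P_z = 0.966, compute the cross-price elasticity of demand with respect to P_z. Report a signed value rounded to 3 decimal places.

At the given values, Q_d = 6146 − 11500(2.16) + 0.252(30800) + 44200(0.966) = 31764.8.
∂Q_d/∂P_z = 44200.
E = (44200) × (0.966/31764.8) = 1.34416…

1.344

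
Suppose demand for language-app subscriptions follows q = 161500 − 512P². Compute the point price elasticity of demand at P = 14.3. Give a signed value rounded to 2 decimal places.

dq/dP = −2·512·P = -14643.2. At P = 14.3, q = 56801.12.
Ed = (dq/dP)·(P/q) = (-14643.2) × (14.3/56801.12) = -3.6865…

-3.69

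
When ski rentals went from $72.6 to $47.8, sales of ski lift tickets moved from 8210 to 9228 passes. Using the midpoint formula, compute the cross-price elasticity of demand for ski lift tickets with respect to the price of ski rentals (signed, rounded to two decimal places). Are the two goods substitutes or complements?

%ΔQ_{ski lift tickets} = (9228 − 8210)/avg = 1018/8719 = 0.116756…
%ΔP_{ski rentals} = (47.8 − 72.6)/avg = -24.8/60.2 = -0.411960…
E_cross = (1018/8719) / (-24.8/60.2) = -0.2834…
E_cross < 0 ⇒ the goods are complements.

-0.28; complements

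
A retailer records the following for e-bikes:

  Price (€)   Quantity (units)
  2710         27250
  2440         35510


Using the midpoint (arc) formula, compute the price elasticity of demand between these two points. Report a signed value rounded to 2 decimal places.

-2.51

%ΔQ = (35510 − 27250) / [(27250 + 35510)/2] = 8260/31380 = 0.263224…
%ΔP = (2440 − 2710) / [(2710 + 2440)/2] = -270/2575 = -0.104854…
Arc Ed = %ΔQ / %ΔP = (8260/31380) / (-270/2575) = -2.5103…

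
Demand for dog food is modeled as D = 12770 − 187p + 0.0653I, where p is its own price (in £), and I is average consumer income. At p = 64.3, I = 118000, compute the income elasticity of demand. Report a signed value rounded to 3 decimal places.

0.912

At the given values, D = 12770 − 187(64.3) + 0.0653(118000) = 8451.3.
∂D/∂I = 0.0653.
E = (0.0653) × (118000/8451.3) = 0.91174…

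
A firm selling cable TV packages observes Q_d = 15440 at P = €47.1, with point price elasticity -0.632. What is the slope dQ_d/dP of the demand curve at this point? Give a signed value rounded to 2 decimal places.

Ed = (dQ_d/dP)·(P/Q_d) ⇒ dQ_d/dP = Ed·Q_d/P = (-0.632)·15440/47.1 = -207.1779…

-207.18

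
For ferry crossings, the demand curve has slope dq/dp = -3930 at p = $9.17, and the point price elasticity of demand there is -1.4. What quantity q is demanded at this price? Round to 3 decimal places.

25741.500

Ed = (dq/dp)·(p/q) ⇒ q = (dq/dp)·p/Ed = (-3930)·9.17/(-1.4) = 25741.5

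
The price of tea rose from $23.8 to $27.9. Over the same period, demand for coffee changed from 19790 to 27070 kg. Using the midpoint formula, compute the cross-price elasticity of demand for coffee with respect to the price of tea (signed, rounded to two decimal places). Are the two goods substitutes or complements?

%ΔQ_{coffee} = (27070 − 19790)/avg = 7280/23430 = 0.310712…
%ΔP_{tea} = (27.9 − 23.8)/avg = 4.1/25.85 = 0.158607…
E_cross = (7280/23430) / (4.1/25.85) = 1.9590…
E_cross > 0 ⇒ the goods are substitutes.

1.96; substitutes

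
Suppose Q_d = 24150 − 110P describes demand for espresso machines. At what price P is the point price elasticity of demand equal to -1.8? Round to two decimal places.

141.14

Ed = −110P/(24150 − 110P). Set this equal to -1.8:
110P = 1.8·(24150 − 110P) ⇒ 110P(1 + 1.8) = 1.8·24150
P = 1.8·24150 / (110·2.8) = 141.1363…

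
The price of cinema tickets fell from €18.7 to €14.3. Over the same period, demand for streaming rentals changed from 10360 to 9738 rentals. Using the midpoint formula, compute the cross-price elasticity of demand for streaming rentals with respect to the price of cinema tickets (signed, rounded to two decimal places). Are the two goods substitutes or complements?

%ΔQ_{streaming rentals} = (9738 − 10360)/avg = -622/10049 = -0.061896…
%ΔP_{cinema tickets} = (14.3 − 18.7)/avg = -4.4/16.5 = -0.266666…
E_cross = (-622/10049) / (-4.4/16.5) = 0.2321…
E_cross > 0 ⇒ the goods are substitutes.

0.23; substitutes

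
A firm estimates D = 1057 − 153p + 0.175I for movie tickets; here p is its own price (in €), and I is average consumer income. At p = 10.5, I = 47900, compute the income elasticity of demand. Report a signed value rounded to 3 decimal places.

1.070

At the given values, D = 1057 − 153(10.5) + 0.175(47900) = 7833.
∂D/∂I = 0.175.
E = (0.175) × (47900/7833) = 1.07015…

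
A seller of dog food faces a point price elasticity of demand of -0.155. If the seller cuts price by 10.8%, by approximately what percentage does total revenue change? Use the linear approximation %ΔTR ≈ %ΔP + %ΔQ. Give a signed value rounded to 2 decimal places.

%ΔQ ≈ Ed × %ΔP = (-0.155) × (-10.8%) = +1.6740%
%ΔTR ≈ %ΔP + %ΔQ = (-10.8%) + (+1.6740%) = -9.1260%

-9.13%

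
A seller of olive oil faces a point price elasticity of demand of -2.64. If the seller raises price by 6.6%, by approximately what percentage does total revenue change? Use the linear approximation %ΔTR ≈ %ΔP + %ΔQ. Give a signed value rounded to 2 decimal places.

%ΔQ ≈ Ed × %ΔP = (-2.64) × (+6.6%) = -17.4240%
%ΔTR ≈ %ΔP + %ΔQ = (+6.6%) + (-17.4240%) = -10.8240%

-10.82%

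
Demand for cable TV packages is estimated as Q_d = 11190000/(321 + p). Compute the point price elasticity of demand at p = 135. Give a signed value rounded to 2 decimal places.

-0.30

dQ_d/dp = −11190000/(321 + p)² = -53.8146. At p = 135, Q_d = 24539.5.
Ed = (dQ_d/dp)·(p/Q_d) = (-53.8146) × (135/24539.5) = -0.2960…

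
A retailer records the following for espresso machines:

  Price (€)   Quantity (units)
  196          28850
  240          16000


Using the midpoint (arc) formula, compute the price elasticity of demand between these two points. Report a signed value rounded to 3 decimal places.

%ΔQ = (16000 − 28850) / [(28850 + 16000)/2] = -12850/22425 = -0.573021…
%ΔP = (240 − 196) / [(196 + 240)/2] = 44/218 = 0.201834…
Arc Ed = %ΔQ / %ΔP = (-12850/22425) / (44/218) = -2.83905…

-2.839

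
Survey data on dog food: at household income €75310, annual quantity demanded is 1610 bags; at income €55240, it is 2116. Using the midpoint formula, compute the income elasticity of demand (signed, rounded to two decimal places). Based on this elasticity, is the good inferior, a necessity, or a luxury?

%ΔQ = (2116 − 1610)/[( 1610 + 2116)/2] = 506/1863 = 0.271604…
%ΔIncome = (55240 − 75310)/[( 75310 + 55240)/2] = -20070/65275 = -0.307468…
E_income = (506/1863) / (-20070/65275) = -0.8833…
E_income < 0 ⇒ inferior good.

-0.88; inferior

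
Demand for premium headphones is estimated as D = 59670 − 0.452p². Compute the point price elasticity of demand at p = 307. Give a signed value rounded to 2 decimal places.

-4.99

dD/dp = −2·0.452·p = -277.528. At p = 307, D = 17069.452.
Ed = (dD/dp)·(p/D) = (-277.528) × (307/17069.452) = -4.9914…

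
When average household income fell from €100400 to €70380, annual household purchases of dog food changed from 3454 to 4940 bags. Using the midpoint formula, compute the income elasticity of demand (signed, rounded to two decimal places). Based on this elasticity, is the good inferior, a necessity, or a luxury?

%ΔQ = (4940 − 3454)/[( 3454 + 4940)/2] = 1486/4197 = 0.354062…
%ΔIncome = (70380 − 100400)/[( 100400 + 70380)/2] = -30020/85390 = -0.351563…
E_income = (1486/4197) / (-30020/85390) = -1.0071…
E_income < 0 ⇒ inferior good.

-1.01; inferior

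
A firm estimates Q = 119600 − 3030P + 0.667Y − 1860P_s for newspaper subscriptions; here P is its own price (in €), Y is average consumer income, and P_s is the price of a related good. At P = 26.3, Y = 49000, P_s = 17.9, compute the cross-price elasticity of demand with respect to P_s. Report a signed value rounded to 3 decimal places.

At the given values, Q = 119600 − 3030(26.3) + 0.667(49000) − 1860(17.9) = 39300.
∂Q/∂P_s = -1860.
E = (-1860) × (17.9/39300) = -0.84717…

-0.847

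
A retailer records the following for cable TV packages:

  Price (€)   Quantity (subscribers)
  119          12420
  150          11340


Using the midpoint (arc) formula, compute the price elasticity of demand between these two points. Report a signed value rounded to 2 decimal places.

-0.39

%ΔQ = (11340 − 12420) / [(12420 + 11340)/2] = -1080/11880 = -0.090909…
%ΔP = (150 − 119) / [(119 + 150)/2] = 31/134.5 = 0.230483…
Arc Ed = %ΔQ / %ΔP = (-1080/11880) / (31/134.5) = -0.3944…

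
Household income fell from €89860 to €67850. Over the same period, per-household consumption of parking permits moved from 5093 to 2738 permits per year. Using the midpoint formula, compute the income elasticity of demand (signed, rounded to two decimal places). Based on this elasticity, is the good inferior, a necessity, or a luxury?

%ΔQ = (2738 − 5093)/[( 5093 + 2738)/2] = -2355/3915.5 = -0.601455…
%ΔIncome = (67850 − 89860)/[( 89860 + 67850)/2] = -22010/78855 = -0.279119…
E_income = (-2355/3915.5) / (-22010/78855) = 2.1548…
E_income > 1 ⇒ normal good, luxury.

2.15; luxury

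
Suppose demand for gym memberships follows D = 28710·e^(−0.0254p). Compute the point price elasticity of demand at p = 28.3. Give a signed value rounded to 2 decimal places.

-0.72

dD/dp = −0.0254·D = -355.375. At p = 28.3, D = 13991.2.
Ed = (dD/dp)·(p/D) = (-355.375) × (28.3/13991.2) = -0.7188…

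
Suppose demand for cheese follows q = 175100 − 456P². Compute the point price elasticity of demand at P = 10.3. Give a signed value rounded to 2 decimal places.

-0.76

dq/dP = −2·456·P = -9393.6. At P = 10.3, q = 126722.96.
Ed = (dq/dP)·(P/q) = (-9393.6) × (10.3/126722.96) = -0.7635…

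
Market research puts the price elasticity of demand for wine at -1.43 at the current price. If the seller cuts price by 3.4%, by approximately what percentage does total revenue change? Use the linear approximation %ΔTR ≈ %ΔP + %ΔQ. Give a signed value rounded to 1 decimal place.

%ΔQ ≈ Ed × %ΔP = (-1.43) × (-3.4%) = +4.8620%
%ΔTR ≈ %ΔP + %ΔQ = (-3.4%) + (+4.8620%) = +1.4620%

+1.5%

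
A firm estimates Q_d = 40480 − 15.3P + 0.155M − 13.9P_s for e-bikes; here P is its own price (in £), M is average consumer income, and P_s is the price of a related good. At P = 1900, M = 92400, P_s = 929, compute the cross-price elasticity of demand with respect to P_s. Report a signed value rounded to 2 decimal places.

At the given values, Q_d = 40480 − 15.3(1900) + 0.155(92400) − 13.9(929) = 12818.9.
∂Q_d/∂P_s = -13.9.
E = (-13.9) × (929/12818.9) = -1.0073…

-1.01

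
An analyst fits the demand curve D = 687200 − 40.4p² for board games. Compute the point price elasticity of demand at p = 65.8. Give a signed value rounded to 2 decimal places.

dD/dp = −2·40.4·p = -5316.64. At p = 65.8, D = 512282.544.
Ed = (dD/dp)·(p/D) = (-5316.64) × (65.8/512282.544) = -0.6828…

-0.68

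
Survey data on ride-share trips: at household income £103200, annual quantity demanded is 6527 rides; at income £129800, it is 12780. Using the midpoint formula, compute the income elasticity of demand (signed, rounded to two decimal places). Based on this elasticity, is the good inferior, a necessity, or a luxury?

%ΔQ = (12780 − 6527)/[( 6527 + 12780)/2] = 6253/9653.5 = 0.647744…
%ΔIncome = (129800 − 103200)/[( 103200 + 129800)/2] = 26600/116500 = 0.228326…
E_income = (6253/9653.5) / (26600/116500) = 2.8369…
E_income > 1 ⇒ normal good, luxury.

2.84; luxury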